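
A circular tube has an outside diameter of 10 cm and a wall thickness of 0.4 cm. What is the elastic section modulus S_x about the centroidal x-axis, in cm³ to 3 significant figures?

S_x ≈ 27.8 cm³

Treat the section as a set of non-overlapping primitives; coordinates are from the bounding-box lower-left.
Outer circle: ⌀10, A = 78.54 cm², y = 5 cm, Ī = 490.87 cm⁴.
Bore (subtracted): ⌀9.2, A = 66.476 cm², y = 5 cm, Ī = 351.66 cm⁴.
By symmetry the centroid is at mid-height, ȳ = 5 cm.
All pieces are centred on the centroidal x-axis, so I = ΣĪ (holes subtracted) = 139.22 cm⁴.
Extreme fibre distance c = 5 cm; S = I/c = 27.843 cm³.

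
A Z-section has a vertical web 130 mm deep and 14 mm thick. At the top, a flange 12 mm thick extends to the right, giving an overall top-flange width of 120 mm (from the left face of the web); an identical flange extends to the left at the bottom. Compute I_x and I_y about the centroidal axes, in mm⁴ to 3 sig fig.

I_x ≈ 1.14 × 10⁷ mm⁴, I_y ≈ 1.16 × 10⁷ mm⁴

Split into non-overlapping primitives; take the origin at the lower-left of the bounding box.
Web: 14 × 130, A = 1 820 mm², y = 65 mm, Ī = 2 563 167 mm⁴.
Top flange (beyond web): 106 × 12, A = 1 272 mm², y = 124 mm, Ī = 15 264 mm⁴.
Bottom flange (beyond web): 106 × 12, A = 1 272 mm², y = 6 mm, Ī = 15 264 mm⁴.
Centroid: ȳ = ΣA·y / ΣA = 65 mm.
Transfer each piece to the centroidal x-axis using Ī + A·d² with d = y − 65:
  web: d = 0 mm → contributes +2 563 167 mm⁴
  top flange (beyond web): d = 59 mm → contributes +4 443 096 mm⁴
  bottom flange (beyond web): d = -59 mm → contributes +4 443 096 mm⁴
Total I = 11 449 359 mm⁴.
For the y-axis: x̄ = 113 mm.
Repeating about the centroidal y-axis gives I_y = 11 570 159 mm⁴.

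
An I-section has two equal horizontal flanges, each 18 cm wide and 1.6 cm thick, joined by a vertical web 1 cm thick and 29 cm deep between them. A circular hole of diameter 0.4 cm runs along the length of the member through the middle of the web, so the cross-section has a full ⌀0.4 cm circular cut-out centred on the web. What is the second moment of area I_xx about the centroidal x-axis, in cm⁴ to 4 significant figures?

Treat the section as a set of non-overlapping primitives; coordinates are from the bounding-box lower-left.
Bottom flange: 18 × 1.6, A = 28.8 cm², y = 0.8 cm, Ī = 6.144 cm⁴.
Web: 1 × 29, A = 29 cm², y = 16.1 cm, Ī = 2032.42 cm⁴.
Top flange: 18 × 1.6, A = 28.8 cm², y = 31.4 cm, Ī = 6.144 cm⁴.
Hole (subtracted): ⌀0.4, A = 0.125664 cm², y = 16.1 cm, Ī = 0.00125664 cm⁴.
By symmetry the centroid is at mid-height, ȳ = 16.1 cm.
Transfer each piece to the centroidal x-axis using Ī + A·d² with d = y − 16.1:
  bottom flange: d = -15.3 cm → contributes +6747.94 cm⁴
  web: d = 0 cm → contributes +2032.42 cm⁴
  top flange: d = 15.3 cm → contributes +6747.94 cm⁴
  hole: d = 0 cm → contributes −0.00125664 cm⁴
Total I = 15528.3 cm⁴.

I_xx ≈ 1.553 × 10⁴ cm⁴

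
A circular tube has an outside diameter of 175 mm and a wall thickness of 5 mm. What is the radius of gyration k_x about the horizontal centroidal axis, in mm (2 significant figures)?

k_x ≈ 60 mm

Treat the section as a set of non-overlapping primitives; coordinates are from the bounding-box lower-left.
Outer circle: ⌀175, A = 24 053 mm², y = 87.5 mm, Ī = 46 038 598 mm⁴.
Bore (subtracted): ⌀165, A = 21 382 mm², y = 87.5 mm, Ī = 36 383 601 mm⁴.
By symmetry the centroid is at mid-height, ȳ = 87.5 mm.
All pieces are centred on the horizontal centroidal axis, so I = ΣĪ (holes subtracted) = 9 654 998 mm⁴.
Radius of gyration: k = √(I/A) = √(9 654 998 / 2 670) = 60.13 mm.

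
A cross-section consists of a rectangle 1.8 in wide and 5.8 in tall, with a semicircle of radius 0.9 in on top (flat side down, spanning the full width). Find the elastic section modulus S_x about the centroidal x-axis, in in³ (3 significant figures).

Split into non-overlapping primitives; take the origin at the lower-left of the bounding box.
Rectangular body: 1.8 × 5.8, A = 10.44 in², y = 2.9 in, Ī = 29.267 in⁴.
Semicircular cap: semicircle r = 0.9, A = 1.2723 in², y = 6.182 in, Ī = 0.072012 in⁴.
Centroid: ȳ = ΣA·y / ΣA = 3.2565 in.
Transfer each piece to the centroidal x-axis using Ī + A·d² with d = y − 3.2565:
  rectangular body: d = -0.35653 in → contributes +30.594 in⁴
  semicircular cap: d = 2.9254 in → contributes +10.961 in⁴
Total I = 41.555 in⁴.
Extreme fibre distance c = 3.4435 in; S = I/c = 12.068 in³.

S_x ≈ 12.1 in³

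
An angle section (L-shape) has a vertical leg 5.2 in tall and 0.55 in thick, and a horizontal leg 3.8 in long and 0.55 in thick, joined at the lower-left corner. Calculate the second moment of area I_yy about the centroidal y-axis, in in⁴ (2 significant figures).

I_yy ≈ 5.6 in⁴

Break the section into simple shapes (no overlaps), measuring from the bottom-left corner of the bounding box.
Vertical leg: 0.55 × 5.2, A = 2.86 in², x = 0.275 in, Ī = 0.0721 in⁴.
Horizontal leg (remainder): 3.25 × 0.55, A = 1.788 in², x = 2.175 in, Ī = 1.573 in⁴.
Centroid: x̄ = ΣA·x / ΣA = 1.006 in.
Transfer each piece to the centroidal y-axis using Ī + A·d² with d = x − 1.006:
  vertical leg: d = -0.7308 in → contributes +1.599 in⁴
  horizontal leg (remainder): d = 1.169 in → contributes +4.017 in⁴
Total I = 5.616 in⁴.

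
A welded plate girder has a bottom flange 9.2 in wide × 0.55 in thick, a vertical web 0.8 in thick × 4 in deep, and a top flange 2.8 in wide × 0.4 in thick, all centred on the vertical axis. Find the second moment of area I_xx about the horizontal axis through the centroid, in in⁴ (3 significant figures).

I_xx ≈ 27.3 in⁴

Break the section into simple shapes (no overlaps), measuring from the bottom-left corner of the bounding box.
Bottom plate: 9.2 × 0.55, A = 5.06 in², y = 0.275 in, Ī = 0.12755 in⁴.
Web plate: 0.8 × 4, A = 3.2 in², y = 2.55 in, Ī = 4.2667 in⁴.
Top plate: 2.8 × 0.4, A = 1.12 in², y = 4.75 in, Ī = 0.014933 in⁴.
Centroid: ȳ = ΣA·y / ΣA = 1.5854 in.
Transfer each piece to the horizontal axis through the centroid using Ī + A·d² with d = y − 1.5854:
  bottom plate: d = -1.3104 in → contributes +8.817 in⁴
  web plate: d = 0.96455 in → contributes +7.2438 in⁴
  top plate: d = 3.1646 in → contributes +11.231 in⁴
Total I = 27.292 in⁴.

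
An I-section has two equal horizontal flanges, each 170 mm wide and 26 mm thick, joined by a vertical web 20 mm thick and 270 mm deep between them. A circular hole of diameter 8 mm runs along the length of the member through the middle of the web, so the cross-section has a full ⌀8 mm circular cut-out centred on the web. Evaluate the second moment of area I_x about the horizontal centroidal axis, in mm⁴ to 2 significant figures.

Split into non-overlapping primitives; take the origin at the lower-left of the bounding box.
Bottom flange: 170 × 26, A = 4 420 mm², y = 13 mm, Ī = 248 993 mm⁴.
Web: 20 × 270, A = 5 400 mm², y = 161 mm, Ī = 32 805 000 mm⁴.
Top flange: 170 × 26, A = 4 420 mm², y = 309 mm, Ī = 248 993 mm⁴.
Hole (subtracted): ⌀8, A = 50.27 mm², y = 161 mm, Ī = 201.1 mm⁴.
By symmetry the centroid is at mid-height, ȳ = 161 mm.
Transfer each piece to the horizontal centroidal axis using Ī + A·d² with d = y − 161:
  bottom flange: d = -148 mm → contributes +97 064 673 mm⁴
  web: d = 0 mm → contributes +32 805 000 mm⁴
  top flange: d = 148 mm → contributes +97 064 673 mm⁴
  hole: d = 0 mm → contributes −201.1 mm⁴
Total I = 226 934 146 mm⁴.

I_x ≈ 2.3 × 10⁸ mm⁴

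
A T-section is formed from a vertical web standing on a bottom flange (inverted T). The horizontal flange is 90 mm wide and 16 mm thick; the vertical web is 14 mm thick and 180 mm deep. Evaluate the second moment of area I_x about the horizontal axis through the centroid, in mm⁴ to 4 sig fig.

Split into non-overlapping primitives; take the origin at the lower-left of the bounding box.
Flange: 90 × 16, A = 1 440 mm², y = 8 mm, Ī = 30 720 mm⁴.
Web: 14 × 180, A = 2 520 mm², y = 106 mm, Ī = 6 804 000 mm⁴.
Centroid: ȳ = ΣA·y / ΣA = 70.3636 mm.
Transfer each piece to the horizontal axis through the centroid using Ī + A·d² with d = y − 70.3636:
  flange: d = -62.3636 mm → contributes +5 631 201 mm⁴
  web: d = 35.6364 mm → contributes +10 004 275 mm⁴
Total I = 15 635 476 mm⁴.

I_x ≈ 1.564 × 10⁷ mm⁴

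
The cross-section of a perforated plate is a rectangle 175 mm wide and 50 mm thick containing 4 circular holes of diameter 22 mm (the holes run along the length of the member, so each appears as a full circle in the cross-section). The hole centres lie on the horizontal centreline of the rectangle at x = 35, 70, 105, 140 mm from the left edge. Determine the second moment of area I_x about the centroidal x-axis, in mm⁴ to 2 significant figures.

Break the section into simple shapes (no overlaps), measuring from the bottom-left corner of the bounding box.
Plate: 175 × 50, A = 8 750 mm², y = 25 mm, Ī = 1 822 917 mm⁴.
Hole 1 (subtracted): ⌀22, A = 380.1 mm², y = 25 mm, Ī = 11 499 mm⁴.
Hole 2 (subtracted): ⌀22, A = 380.1 mm², y = 25 mm, Ī = 11 499 mm⁴.
Hole 3 (subtracted): ⌀22, A = 380.1 mm², y = 25 mm, Ī = 11 499 mm⁴.
Hole 4 (subtracted): ⌀22, A = 380.1 mm², y = 25 mm, Ī = 11 499 mm⁴.
By symmetry the centroid is at mid-height, ȳ = 25 mm.
All pieces are centred on the centroidal x-axis, so I = ΣĪ (holes subtracted) = 1 776 921 mm⁴.

I_x ≈ 1.8 × 10⁶ mm⁴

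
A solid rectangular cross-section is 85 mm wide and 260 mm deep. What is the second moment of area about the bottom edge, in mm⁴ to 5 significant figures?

The section: 85 × 260, A = 22 100 mm², y = 130 mm, Ī = 124 496 667 mm⁴.
Transfer it to the bottom edge using Ī + A·d² with d = y − 0:
  the section: d = 130 mm → contributes +497 986 667 mm⁴
Total I = 497 986 667 mm⁴.

I_base ≈ 4.9799 × 10⁸ mm⁴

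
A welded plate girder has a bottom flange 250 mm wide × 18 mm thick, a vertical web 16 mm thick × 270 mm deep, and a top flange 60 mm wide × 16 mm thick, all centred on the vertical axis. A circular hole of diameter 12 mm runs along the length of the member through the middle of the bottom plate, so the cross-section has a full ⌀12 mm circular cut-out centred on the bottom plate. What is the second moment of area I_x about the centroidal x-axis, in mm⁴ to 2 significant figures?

Decompose the section into non-overlapping parts with the origin at the bottom-left of its bounding rectangle.
Bottom plate: 250 × 18, A = 4 500 mm², y = 9 mm, Ī = 121 500 mm⁴.
Web plate: 16 × 270, A = 4 320 mm², y = 153 mm, Ī = 26 244 000 mm⁴.
Top plate: 60 × 16, A = 960 mm², y = 296 mm, Ī = 20 480 mm⁴.
Hole (subtracted): ⌀12, A = 113.1 mm², y = 9 mm, Ī = 1 018 mm⁴.
Centroid: ȳ = ΣA·y / ΣA = 101.9 mm.
Transfer each piece to the centroidal x-axis using Ī + A·d² with d = y − 101.9:
  bottom plate: d = -92.85 mm → contributes +38 918 979 mm⁴
  web plate: d = 51.15 mm → contributes +37 545 229 mm⁴
  top plate: d = 194.1 mm → contributes +36 205 851 mm⁴
  hole: d = -92.85 mm → contributes −976 105 mm⁴
Total I = 111 693 954 mm⁴.

I_x ≈ 1.1 × 10⁸ mm⁴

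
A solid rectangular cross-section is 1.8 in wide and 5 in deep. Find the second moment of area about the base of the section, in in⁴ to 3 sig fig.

The section: 1.8 × 5, A = 9 in², y = 2.5 in, Ī = 18.75 in⁴.
Transfer it to the bottom edge using Ī + A·d² with d = y − 0:
  the section: d = 2.5 in → contributes +75 in⁴
Total I = 75 in⁴.

I_base ≈ 75.0 in⁴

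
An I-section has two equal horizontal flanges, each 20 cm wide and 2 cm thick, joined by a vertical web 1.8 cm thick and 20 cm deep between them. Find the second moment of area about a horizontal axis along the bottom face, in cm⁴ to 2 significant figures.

I_base ≈ 2.8 × 10⁴ cm⁴

Split into non-overlapping primitives; take the origin at the lower-left of the bounding box.
Bottom flange: 20 × 2, A = 40 cm², y = 1 cm, Ī = 13.33 cm⁴.
Web: 1.8 × 20, A = 36 cm², y = 12 cm, Ī = 1 200 cm⁴.
Top flange: 20 × 2, A = 40 cm², y = 23 cm, Ī = 13.33 cm⁴.
Transfer each piece to the base of the section using Ī + A·d² with d = y − 0:
  bottom flange: d = 1 cm → contributes +53.33 cm⁴
  web: d = 12 cm → contributes +6 384 cm⁴
  top flange: d = 23 cm → contributes +21 173 cm⁴
Total I = 27 611 cm⁴.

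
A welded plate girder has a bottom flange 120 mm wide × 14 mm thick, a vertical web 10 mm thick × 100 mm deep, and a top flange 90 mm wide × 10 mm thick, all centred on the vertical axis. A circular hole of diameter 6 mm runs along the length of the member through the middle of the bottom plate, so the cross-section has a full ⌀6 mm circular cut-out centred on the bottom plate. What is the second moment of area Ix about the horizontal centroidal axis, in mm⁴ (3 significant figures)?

Decompose the section into non-overlapping parts with the origin at the bottom-left of its bounding rectangle.
Bottom plate: 120 × 14, A = 1 680 mm², y = 7 mm, Ī = 27 440 mm⁴.
Web plate: 10 × 100, A = 1 000 mm², y = 64 mm, Ī = 833 333 mm⁴.
Top plate: 90 × 10, A = 900 mm², y = 119 mm, Ī = 7 500 mm⁴.
Hole (subtracted): ⌀6, A = 28.274 mm², y = 7 mm, Ī = 63.617 mm⁴.
Centroid: ȳ = ΣA·y / ΣA = 51.429 mm.
Transfer each piece to the horizontal centroidal axis using Ī + A·d² with d = y − 51.429:
  bottom plate: d = -44.429 mm → contributes +3 343 669 mm⁴
  web plate: d = 12.571 mm → contributes +991 361 mm⁴
  top plate: d = 67.571 mm → contributes +4 116 743 mm⁴
  hole: d = -44.429 mm → contributes −55 876 mm⁴
Total I = 8 395 897 mm⁴.

Ix ≈ 8.40 × 10⁶ mm⁴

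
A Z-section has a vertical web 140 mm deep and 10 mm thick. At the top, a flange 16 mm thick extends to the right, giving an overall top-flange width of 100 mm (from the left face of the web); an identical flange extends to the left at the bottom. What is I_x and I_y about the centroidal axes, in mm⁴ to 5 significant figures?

Split into non-overlapping primitives; take the origin at the lower-left of the bounding box.
Web: 10 × 140, A = 1 400 mm², y = 70 mm, Ī = 2 286 667 mm⁴.
Top flange (beyond web): 90 × 16, A = 1 440 mm², y = 132 mm, Ī = 30 720 mm⁴.
Bottom flange (beyond web): 90 × 16, A = 1 440 mm², y = 8 mm, Ī = 30 720 mm⁴.
Centroid: ȳ = ΣA·y / ΣA = 70 mm.
Transfer each piece to the centroidal x-axis using Ī + A·d² with d = y − 70:
  web: d = 0 mm → contributes +2 286 667 mm⁴
  top flange (beyond web): d = 62 mm → contributes +5 566 080 mm⁴
  bottom flange (beyond web): d = -62 mm → contributes +5 566 080 mm⁴
Total I = 13 418 827 mm⁴.
For the y-axis: x̄ = 95 mm.
Repeating about the centroidal y-axis gives I_y = 9 155 667 mm⁴.

I_x ≈ 1.3419 × 10⁷ mm⁴, I_y ≈ 9.1557 × 10⁶ mm⁴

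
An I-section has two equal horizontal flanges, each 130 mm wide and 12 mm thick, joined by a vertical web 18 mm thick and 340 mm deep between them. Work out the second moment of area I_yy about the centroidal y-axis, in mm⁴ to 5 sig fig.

I_yy ≈ 4.5592 × 10⁶ mm⁴

Split into non-overlapping primitives; take the origin at the lower-left of the bounding box.
Bottom flange: 130 × 12, A = 1 560 mm², x = 65 mm, Ī = 2 197 000 mm⁴.
Web: 18 × 340, A = 6 120 mm², x = 65 mm, Ī = 165 240 mm⁴.
Top flange: 130 × 12, A = 1 560 mm², x = 65 mm, Ī = 2 197 000 mm⁴.
By symmetry the centroid is at mid-width, x̄ = 65 mm.
All pieces are centred on the centroidal y-axis, so I = ΣĪ = 4 559 240 mm⁴.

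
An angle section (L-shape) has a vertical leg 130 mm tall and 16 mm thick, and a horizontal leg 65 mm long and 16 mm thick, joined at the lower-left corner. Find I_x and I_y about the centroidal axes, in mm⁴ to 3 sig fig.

Decompose the section into non-overlapping parts with the origin at the bottom-left of its bounding rectangle.
Vertical leg: 16 × 130, A = 2 080 mm², y = 65 mm, Ī = 2 929 333 mm⁴.
Horizontal leg (remainder): 49 × 16, A = 784 mm², y = 8 mm, Ī = 16 725 mm⁴.
Centroid: ȳ = ΣA·y / ΣA = 49.397 mm.
Transfer each piece to the centroidal x-axis using Ī + A·d² with d = y − 49.397:
  vertical leg: d = 15.603 mm → contributes +3 435 740 mm⁴
  horizontal leg (remainder): d = -41.397 mm → contributes +1 360 252 mm⁴
Total I = 4 795 992 mm⁴.
For the y-axis: x̄ = 16.897 mm.
Repeating about the centroidal y-axis gives I_y = 802 652 mm⁴.

I_x ≈ 4.80 × 10⁶ mm⁴, I_y ≈ 8.03 × 10⁵ mm⁴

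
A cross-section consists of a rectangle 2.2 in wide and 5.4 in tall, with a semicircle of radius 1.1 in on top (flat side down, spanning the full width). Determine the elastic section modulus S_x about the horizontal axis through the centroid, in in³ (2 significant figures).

Break the section into simple shapes (no overlaps), measuring from the bottom-left corner of the bounding box.
Rectangular body: 2.2 × 5.4, A = 11.88 in², y = 2.7 in, Ī = 28.87 in⁴.
Semicircular cap: semicircle r = 1.1, A = 1.901 in², y = 5.867 in, Ī = 0.1607 in⁴.
Centroid: ȳ = ΣA·y / ΣA = 3.137 in.
Transfer each piece to the horizontal axis through the centroid using Ī + A·d² with d = y − 3.137:
  rectangular body: d = -0.4368 in → contributes +31.13 in⁴
  semicircular cap: d = 2.73 in → contributes +14.33 in⁴
Total I = 45.46 in⁴.
Extreme fibre distance c = 3.363 in; S = I/c = 13.52 in³.

S_x ≈ 14 in³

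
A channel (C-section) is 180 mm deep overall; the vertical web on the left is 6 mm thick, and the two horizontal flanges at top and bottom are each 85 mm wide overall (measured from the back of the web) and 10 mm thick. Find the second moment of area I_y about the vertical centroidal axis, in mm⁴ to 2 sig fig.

I_y ≈ 2.0 × 10⁶ mm⁴

Break the section into simple shapes (no overlaps), measuring from the bottom-left corner of the bounding box.
Web: 6 × 180, A = 1 080 mm², x = 3 mm, Ī = 3 240 mm⁴.
Top flange (beyond web): 79 × 10, A = 790 mm², x = 45.5 mm, Ī = 410 866 mm⁴.
Bottom flange (beyond web): 79 × 10, A = 790 mm², x = 45.5 mm, Ī = 410 866 mm⁴.
Centroid: x̄ = ΣA·x / ΣA = 28.24 mm.
Transfer each piece to the vertical centroidal axis using Ī + A·d² with d = x − 28.24:
  web: d = -25.24 mm → contributes +691 500 mm⁴
  top flange (beyond web): d = 17.26 mm → contributes +646 094 mm⁴
  bottom flange (beyond web): d = 17.26 mm → contributes +646 094 mm⁴
Total I = 1 983 688 mm⁴.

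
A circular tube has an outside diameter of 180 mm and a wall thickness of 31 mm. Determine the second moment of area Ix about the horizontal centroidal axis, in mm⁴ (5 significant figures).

Ix ≈ 4.2013 × 10⁷ mm⁴

Decompose the section into non-overlapping parts with the origin at the bottom-left of its bounding rectangle.
Outer circle: ⌀180, A = 25446.9 mm², y = 90 mm, Ī = 51 529 974 mm⁴.
Bore (subtracted): ⌀118, A = 10935.88 mm², y = 90 mm, Ī = 9 516 953 mm⁴.
By symmetry the centroid is at mid-height, ȳ = 90 mm.
All pieces are centred on the horizontal centroidal axis, so I = ΣĪ (holes subtracted) = 42 013 020 mm⁴.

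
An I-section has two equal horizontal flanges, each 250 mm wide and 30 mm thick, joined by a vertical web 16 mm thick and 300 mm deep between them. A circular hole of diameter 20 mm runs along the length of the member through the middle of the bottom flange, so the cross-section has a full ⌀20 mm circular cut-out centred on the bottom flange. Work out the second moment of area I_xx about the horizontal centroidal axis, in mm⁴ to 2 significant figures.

Break the section into simple shapes (no overlaps), measuring from the bottom-left corner of the bounding box.
Bottom flange: 250 × 30, A = 7 500 mm², y = 15 mm, Ī = 562 500 mm⁴.
Web: 16 × 300, A = 4 800 mm², y = 180 mm, Ī = 36 000 000 mm⁴.
Top flange: 250 × 30, A = 7 500 mm², y = 345 mm, Ī = 562 500 mm⁴.
Hole (subtracted): ⌀20, A = 314.2 mm², y = 15 mm, Ī = 7 854 mm⁴.
Centroid: ȳ = ΣA·y / ΣA = 182.7 mm.
Transfer each piece to the horizontal centroidal axis using Ī + A·d² with d = y − 182.7:
  bottom flange: d = -167.7 mm → contributes +211 387 076 mm⁴
  web: d = -2.66 mm → contributes +36 033 968 mm⁴
  top flange: d = 162.3 mm → contributes +198 219 074 mm⁴
  hole: d = -167.7 mm → contributes −8 838 853 mm⁴
Total I = 436 801 265 mm⁴.

I_xx ≈ 4.4 × 10⁸ mm⁴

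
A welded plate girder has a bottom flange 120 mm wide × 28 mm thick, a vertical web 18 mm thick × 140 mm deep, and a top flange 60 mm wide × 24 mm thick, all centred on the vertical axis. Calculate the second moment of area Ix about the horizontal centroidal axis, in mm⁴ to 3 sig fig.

Ix ≈ 3.41 × 10⁷ mm⁴

Treat the section as a set of non-overlapping primitives; coordinates are from the bounding-box lower-left.
Bottom plate: 120 × 28, A = 3 360 mm², y = 14 mm, Ī = 219 520 mm⁴.
Web plate: 18 × 140, A = 2 520 mm², y = 98 mm, Ī = 4 116 000 mm⁴.
Top plate: 60 × 24, A = 1 440 mm², y = 180 mm, Ī = 69 120 mm⁴.
Centroid: ȳ = ΣA·y / ΣA = 75.574 mm.
Transfer each piece to the horizontal centroidal axis using Ī + A·d² with d = y − 75.574:
  bottom plate: d = -61.574 mm → contributes +12 958 386 mm⁴
  web plate: d = 22.426 mm → contributes +5 383 398 mm⁴
  top plate: d = 104.43 mm → contributes +15 772 086 mm⁴
Total I = 34 113 870 mm⁴.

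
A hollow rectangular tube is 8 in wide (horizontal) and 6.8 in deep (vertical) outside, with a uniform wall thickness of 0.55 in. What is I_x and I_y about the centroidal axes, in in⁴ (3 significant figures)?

I_x ≈ 103 in⁴, I_y ≈ 134 in⁴

Decompose the section into non-overlapping parts with the origin at the bottom-left of its bounding rectangle.
Outer rectangle: 8 × 6.8, A = 54.4 in², y = 3.4 in, Ī = 209.62 in⁴.
Inner void (subtracted): 6.9 × 5.7, A = 39.33 in², y = 3.4 in, Ī = 106.49 in⁴.
By symmetry the centroid is at mid-height, ȳ = 3.4 in.
All pieces are centred on the centroidal x-axis, so I = ΣĪ (holes subtracted) = 103.14 in⁴.
Repeating about the centroidal y-axis gives I_y = 134.09 in⁴.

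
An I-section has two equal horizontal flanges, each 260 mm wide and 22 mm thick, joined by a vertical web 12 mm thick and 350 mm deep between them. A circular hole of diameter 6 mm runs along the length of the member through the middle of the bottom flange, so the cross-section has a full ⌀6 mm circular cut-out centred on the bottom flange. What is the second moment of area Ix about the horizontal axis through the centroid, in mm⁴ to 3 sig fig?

Split into non-overlapping primitives; take the origin at the lower-left of the bounding box.
Bottom flange: 260 × 22, A = 5 720 mm², y = 11 mm, Ī = 230 707 mm⁴.
Web: 12 × 350, A = 4 200 mm², y = 197 mm, Ī = 42 875 000 mm⁴.
Top flange: 260 × 22, A = 5 720 mm², y = 383 mm, Ī = 230 707 mm⁴.
Hole (subtracted): ⌀6, A = 28.274 mm², y = 11 mm, Ī = 63.617 mm⁴.
Centroid: ȳ = ΣA·y / ΣA = 197.34 mm.
Transfer each piece to the horizontal axis through the centroid using Ī + A·d² with d = y − 197.34:
  bottom flange: d = -186.34 mm → contributes +198 837 268 mm⁴
  web: d = -0.33686 mm → contributes +42 875 477 mm⁴
  top flange: d = 185.66 mm → contributes +197 403 683 mm⁴
  hole: d = -186.34 mm → contributes −981 789 mm⁴
Total I = 438 134 639 mm⁴.

Ix ≈ 4.38 × 10⁸ mm⁴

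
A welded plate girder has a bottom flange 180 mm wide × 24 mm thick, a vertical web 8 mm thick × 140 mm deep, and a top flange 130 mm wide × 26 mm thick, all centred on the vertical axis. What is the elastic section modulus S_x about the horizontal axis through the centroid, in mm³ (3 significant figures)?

S_x ≈ 5.17 × 10⁵ mm³

Break the section into simple shapes (no overlaps), measuring from the bottom-left corner of the bounding box.
Bottom plate: 180 × 24, A = 4 320 mm², y = 12 mm, Ī = 207 360 mm⁴.
Web plate: 8 × 140, A = 1 120 mm², y = 94 mm, Ī = 1 829 333 mm⁴.
Top plate: 130 × 26, A = 3 380 mm², y = 177 mm, Ī = 190 407 mm⁴.
Centroid: ȳ = ΣA·y / ΣA = 85.644 mm.
Transfer each piece to the horizontal axis through the centroid using Ī + A·d² with d = y − 85.644:
  bottom plate: d = -73.644 mm → contributes +23 636 610 mm⁴
  web plate: d = 8.356 mm → contributes +1 907 535 mm⁴
  top plate: d = 91.356 mm → contributes +28 399 618 mm⁴
Total I = 53 943 762 mm⁴.
Extreme fibre distance c = 104.36 mm; S = I/c = 516 921 mm³.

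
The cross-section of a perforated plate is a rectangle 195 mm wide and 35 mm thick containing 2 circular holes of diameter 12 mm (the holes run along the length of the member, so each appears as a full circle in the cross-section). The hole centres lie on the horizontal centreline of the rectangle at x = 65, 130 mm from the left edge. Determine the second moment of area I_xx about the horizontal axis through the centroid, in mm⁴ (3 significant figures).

I_xx ≈ 6.95 × 10⁵ mm⁴

Break the section into simple shapes (no overlaps), measuring from the bottom-left corner of the bounding box.
Plate: 195 × 35, A = 6 825 mm², y = 17.5 mm, Ī = 696 719 mm⁴.
Hole 1 (subtracted): ⌀12, A = 113.1 mm², y = 17.5 mm, Ī = 1017.9 mm⁴.
Hole 2 (subtracted): ⌀12, A = 113.1 mm², y = 17.5 mm, Ī = 1017.9 mm⁴.
By symmetry the centroid is at mid-height, ȳ = 17.5 mm.
All pieces are centred on the horizontal axis through the centroid, so I = ΣĪ (holes subtracted) = 694 683 mm⁴.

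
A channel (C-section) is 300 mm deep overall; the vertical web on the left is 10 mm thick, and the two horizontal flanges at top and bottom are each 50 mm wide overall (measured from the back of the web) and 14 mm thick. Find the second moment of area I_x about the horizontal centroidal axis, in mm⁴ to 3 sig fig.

I_x ≈ 4.54 × 10⁷ mm⁴

Break the section into simple shapes (no overlaps), measuring from the bottom-left corner of the bounding box.
Web: 10 × 300, A = 3 000 mm², y = 150 mm, Ī = 22 500 000 mm⁴.
Top flange (beyond web): 40 × 14, A = 560 mm², y = 293 mm, Ī = 9146.7 mm⁴.
Bottom flange (beyond web): 40 × 14, A = 560 mm², y = 7 mm, Ī = 9146.7 mm⁴.
By symmetry the centroid is at mid-height, ȳ = 150 mm.
Transfer each piece to the horizontal centroidal axis using Ī + A·d² with d = y − 150:
  web: d = 0 mm → contributes +22 500 000 mm⁴
  top flange (beyond web): d = 143 mm → contributes +11 460 587 mm⁴
  bottom flange (beyond web): d = -143 mm → contributes +11 460 587 mm⁴
Total I = 45 421 173 mm⁴.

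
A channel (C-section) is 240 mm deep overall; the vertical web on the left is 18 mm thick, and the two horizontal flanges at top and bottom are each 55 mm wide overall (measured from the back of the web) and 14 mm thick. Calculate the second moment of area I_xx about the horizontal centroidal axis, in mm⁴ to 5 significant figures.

Break the section into simple shapes (no overlaps), measuring from the bottom-left corner of the bounding box.
Web: 18 × 240, A = 4 320 mm², y = 120 mm, Ī = 20 736 000 mm⁴.
Top flange (beyond web): 37 × 14, A = 518 mm², y = 233 mm, Ī = 8460.667 mm⁴.
Bottom flange (beyond web): 37 × 14, A = 518 mm², y = 7 mm, Ī = 8460.667 mm⁴.
By symmetry the centroid is at mid-height, ȳ = 120 mm.
Transfer each piece to the horizontal centroidal axis using Ī + A·d² with d = y − 120:
  web: d = 0 mm → contributes +20 736 000 mm⁴
  top flange (beyond web): d = 113 mm → contributes +6 622 803 mm⁴
  bottom flange (beyond web): d = -113 mm → contributes +6 622 803 mm⁴
Total I = 33 981 605 mm⁴.

I_xx ≈ 3.3982 × 10⁷ mm⁴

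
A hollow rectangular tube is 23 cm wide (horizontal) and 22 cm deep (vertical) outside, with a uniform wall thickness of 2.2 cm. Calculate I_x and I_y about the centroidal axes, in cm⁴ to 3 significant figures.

I_x ≈ 1.20 × 10⁴ cm⁴, I_y ≈ 1.29 × 10⁴ cm⁴

Split into non-overlapping primitives; take the origin at the lower-left of the bounding box.
Outer rectangle: 23 × 22, A = 506 cm², y = 11 cm, Ī = 20 409 cm⁴.
Inner void (subtracted): 18.6 × 17.6, A = 327.36 cm², y = 11 cm, Ī = 8450.3 cm⁴.
By symmetry the centroid is at mid-height, ȳ = 11 cm.
All pieces are centred on the centroidal x-axis, so I = ΣĪ (holes subtracted) = 11 958 cm⁴.
Repeating about the centroidal y-axis gives I_y = 12 868 cm⁴.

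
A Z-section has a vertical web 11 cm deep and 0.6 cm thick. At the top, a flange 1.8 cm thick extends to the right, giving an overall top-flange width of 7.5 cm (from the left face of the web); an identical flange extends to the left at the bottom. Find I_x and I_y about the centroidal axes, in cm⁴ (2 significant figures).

I_x ≈ 600 cm⁴, I_y ≈ 450 cm⁴

Split into non-overlapping primitives; take the origin at the lower-left of the bounding box.
Web: 0.6 × 11, A = 6.6 cm², y = 5.5 cm, Ī = 66.55 cm⁴.
Top flange (beyond web): 6.9 × 1.8, A = 12.42 cm², y = 10.1 cm, Ī = 3.353 cm⁴.
Bottom flange (beyond web): 6.9 × 1.8, A = 12.42 cm², y = 0.9 cm, Ī = 3.353 cm⁴.
Centroid: ȳ = ΣA·y / ΣA = 5.5 cm.
Transfer each piece to the centroidal x-axis using Ī + A·d² with d = y − 5.5:
  web: d = 0 cm → contributes +66.55 cm⁴
  top flange (beyond web): d = 4.6 cm → contributes +266.2 cm⁴
  bottom flange (beyond web): d = -4.6 cm → contributes +266.2 cm⁴
Total I = 598.9 cm⁴.
For the y-axis: x̄ = 7.2 cm.
Repeating about the centroidal y-axis gives I_y = 448.1 cm⁴.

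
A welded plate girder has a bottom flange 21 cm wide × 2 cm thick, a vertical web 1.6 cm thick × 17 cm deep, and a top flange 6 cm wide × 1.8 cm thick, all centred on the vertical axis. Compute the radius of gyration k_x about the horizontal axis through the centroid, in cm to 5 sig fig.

Treat the section as a set of non-overlapping primitives; coordinates are from the bounding-box lower-left.
Bottom plate: 21 × 2, A = 42 cm², y = 1 cm, Ī = 14 cm⁴.
Web plate: 1.6 × 17, A = 27.2 cm², y = 10.5 cm, Ī = 655.0667 cm⁴.
Top plate: 6 × 1.8, A = 10.8 cm², y = 19.9 cm, Ī = 2.916 cm⁴.
Centroid: ȳ = ΣA·y / ΣA = 6.7815 cm.
Transfer each piece to the horizontal axis through the centroid using Ī + A·d² with d = y − 6.7815:
  bottom plate: d = -5.7815 cm → contributes +1417.881 cm⁴
  web plate: d = 3.7185 cm → contributes +1031.168 cm⁴
  top plate: d = 13.1185 cm → contributes +1861.542 cm⁴
Total I = 4310.591 cm⁴.
Radius of gyration: k = √(I/A) = √(4310.591 / 80) = 7.340463 cm.

k_x ≈ 7.3405 cm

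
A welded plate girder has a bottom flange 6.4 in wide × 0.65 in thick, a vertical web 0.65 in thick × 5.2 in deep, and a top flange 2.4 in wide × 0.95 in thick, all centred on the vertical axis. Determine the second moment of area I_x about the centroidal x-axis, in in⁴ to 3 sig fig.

Break the section into simple shapes (no overlaps), measuring from the bottom-left corner of the bounding box.
Bottom plate: 6.4 × 0.65, A = 4.16 in², y = 0.325 in, Ī = 0.14647 in⁴.
Web plate: 0.65 × 5.2, A = 3.38 in², y = 3.25 in, Ī = 7.6163 in⁴.
Top plate: 2.4 × 0.95, A = 2.28 in², y = 6.325 in, Ī = 0.17148 in⁴.
Centroid: ȳ = ΣA·y / ΣA = 2.7248 in.
Transfer each piece to the centroidal x-axis using Ī + A·d² with d = y − 2.7248:
  bottom plate: d = -2.3998 in → contributes +24.105 in⁴
  web plate: d = 0.52515 in → contributes +8.5484 in⁴
  top plate: d = 3.6002 in → contributes +29.723 in⁴
Total I = 62.376 in⁴.

I_x ≈ 62.4 in⁴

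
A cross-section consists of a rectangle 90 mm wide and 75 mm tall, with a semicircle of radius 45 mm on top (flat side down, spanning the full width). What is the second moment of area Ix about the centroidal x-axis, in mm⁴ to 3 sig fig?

Decompose the section into non-overlapping parts with the origin at the bottom-left of its bounding rectangle.
Rectangular body: 90 × 75, A = 6 750 mm², y = 37.5 mm, Ī = 3 164 063 mm⁴.
Semicircular cap: semicircle r = 45, A = 3180.9 mm², y = 94.099 mm, Ī = 450 072 mm⁴.
Centroid: ȳ = ΣA·y / ΣA = 55.629 mm.
Transfer each piece to the centroidal x-axis using Ī + A·d² with d = y − 55.629:
  rectangular body: d = -18.129 mm → contributes +5 382 417 mm⁴
  semicircular cap: d = 38.47 mm → contributes +5 157 566 mm⁴
Total I = 10 539 983 mm⁴.

Ix ≈ 1.05 × 10⁷ mm⁴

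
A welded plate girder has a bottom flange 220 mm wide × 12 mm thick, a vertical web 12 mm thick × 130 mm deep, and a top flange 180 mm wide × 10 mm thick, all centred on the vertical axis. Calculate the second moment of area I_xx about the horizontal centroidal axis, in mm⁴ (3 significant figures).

Decompose the section into non-overlapping parts with the origin at the bottom-left of its bounding rectangle.
Bottom plate: 220 × 12, A = 2 640 mm², y = 6 mm, Ī = 31 680 mm⁴.
Web plate: 12 × 130, A = 1 560 mm², y = 77 mm, Ī = 2 197 000 mm⁴.
Top plate: 180 × 10, A = 1 800 mm², y = 147 mm, Ī = 15 000 mm⁴.
Centroid: ȳ = ΣA·y / ΣA = 66.76 mm.
Transfer each piece to the horizontal centroidal axis using Ī + A·d² with d = y − 66.76:
  bottom plate: d = -60.76 mm → contributes +9 777 973 mm⁴
  web plate: d = 10.24 mm → contributes +2 360 578 mm⁴
  top plate: d = 80.24 mm → contributes +11 604 224 mm⁴
Total I = 23 742 774 mm⁴.

I_xx ≈ 2.37 × 10⁷ mm⁴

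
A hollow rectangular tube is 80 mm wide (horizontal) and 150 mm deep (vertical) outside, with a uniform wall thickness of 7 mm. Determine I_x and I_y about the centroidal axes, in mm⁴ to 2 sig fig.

Decompose the section into non-overlapping parts with the origin at the bottom-left of its bounding rectangle.
Outer rectangle: 80 × 150, A = 12 000 mm², y = 75 mm, Ī = 22 500 000 mm⁴.
Inner void (subtracted): 66 × 136, A = 8 976 mm², y = 75 mm, Ī = 13 835 008 mm⁴.
By symmetry the centroid is at mid-height, ȳ = 75 mm.
All pieces are centred on the centroidal x-axis, so I = ΣĪ (holes subtracted) = 8 664 992 mm⁴.
Repeating about the centroidal y-axis gives I_y = 3 141 712 mm⁴.

I_x ≈ 8.7 × 10⁶ mm⁴, I_y ≈ 3.1 × 10⁶ mm⁴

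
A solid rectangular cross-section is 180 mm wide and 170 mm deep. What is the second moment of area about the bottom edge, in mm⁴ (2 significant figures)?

I_base ≈ 2.9 × 10⁸ mm⁴

The section: 180 × 170, A = 30 600 mm², y = 85 mm, Ī = 73 695 000 mm⁴.
Transfer it to a horizontal axis along the bottom face using Ī + A·d² with d = y − 0:
  the section: d = 85 mm → contributes +294 780 000 mm⁴
Total I = 294 780 000 mm⁴.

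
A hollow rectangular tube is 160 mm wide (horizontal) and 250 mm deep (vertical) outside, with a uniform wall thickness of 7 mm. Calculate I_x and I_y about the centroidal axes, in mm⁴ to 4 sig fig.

I_x ≈ 4.841 × 10⁷ mm⁴, I_y ≈ 2.413 × 10⁷ mm⁴

Break the section into simple shapes (no overlaps), measuring from the bottom-left corner of the bounding box.
Outer rectangle: 160 × 250, A = 40 000 mm², y = 125 mm, Ī = 208 333 333 mm⁴.
Inner void (subtracted): 146 × 236, A = 34 456 mm², y = 125 mm, Ī = 159 921 781 mm⁴.
By symmetry the centroid is at mid-height, ȳ = 125 mm.
All pieces are centred on the centroidal x-axis, so I = ΣĪ (holes subtracted) = 48 411 552 mm⁴.
Repeating about the centroidal y-axis gives I_y = 24 127 992 mm⁴.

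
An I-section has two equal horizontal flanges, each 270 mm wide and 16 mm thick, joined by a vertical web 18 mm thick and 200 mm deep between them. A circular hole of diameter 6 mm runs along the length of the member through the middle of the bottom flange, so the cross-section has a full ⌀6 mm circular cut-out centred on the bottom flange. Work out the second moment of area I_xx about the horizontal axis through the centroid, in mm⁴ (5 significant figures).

I_xx ≈ 1.1263 × 10⁸ mm⁴

Split into non-overlapping primitives; take the origin at the lower-left of the bounding box.
Bottom flange: 270 × 16, A = 4 320 mm², y = 8 mm, Ī = 92 160 mm⁴.
Web: 18 × 200, A = 3 600 mm², y = 116 mm, Ī = 12 000 000 mm⁴.
Top flange: 270 × 16, A = 4 320 mm², y = 224 mm, Ī = 92 160 mm⁴.
Hole (subtracted): ⌀6, A = 28.27433 mm², y = 8 mm, Ī = 63.61725 mm⁴.
Centroid: ȳ = ΣA·y / ΣA = 116.2501 mm.
Transfer each piece to the horizontal axis through the centroid using Ī + A·d² with d = y − 116.2501:
  bottom flange: d = -108.2501 mm → contributes +50 714 243 mm⁴
  web: d = -0.250057 mm → contributes +12 000 225 mm⁴
  top flange: d = 107.7499 mm → contributes +50 247 577 mm⁴
  hole: d = -108.2501 mm → contributes −331384.4 mm⁴
Total I = 112 630 661 mm⁴.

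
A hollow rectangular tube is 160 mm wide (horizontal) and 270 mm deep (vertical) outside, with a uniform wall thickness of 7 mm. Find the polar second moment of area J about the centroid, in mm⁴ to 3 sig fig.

Decompose the section into non-overlapping parts with the origin at the bottom-left of its bounding rectangle.
Outer rectangle: 160 × 270, A = 43 200 mm², y = 135 mm, Ī = 262 440 000 mm⁴.
Inner void (subtracted): 146 × 256, A = 37 376 mm², y = 135 mm, Ī = 204 122 795 mm⁴.
By symmetry the centroid is at mid-height, ȳ = 135 mm.
All pieces are centred on the centroidal x-axis, so I = ΣĪ (holes subtracted) = 58 317 205 mm⁴.
Repeating about the centroidal y-axis gives I_y = 25 767 765 mm⁴.
Polar second moment: J = I_x + I_y = 84 084 971 mm⁴.

J ≈ 8.41 × 10⁷ mm⁴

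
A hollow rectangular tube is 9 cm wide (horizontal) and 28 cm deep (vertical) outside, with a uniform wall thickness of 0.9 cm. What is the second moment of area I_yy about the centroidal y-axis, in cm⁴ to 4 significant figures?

Treat the section as a set of non-overlapping primitives; coordinates are from the bounding-box lower-left.
Outer rectangle: 9 × 28, A = 252 cm², x = 4.5 cm, Ī = 1 701 cm⁴.
Inner void (subtracted): 7.2 × 26.2, A = 188.64 cm², x = 4.5 cm, Ī = 814.925 cm⁴.
By symmetry the centroid is at mid-width, x̄ = 4.5 cm.
All pieces are centred on the centroidal y-axis, so I = ΣĪ (holes subtracted) = 886.075 cm⁴.

I_yy ≈ 886.1 cm⁴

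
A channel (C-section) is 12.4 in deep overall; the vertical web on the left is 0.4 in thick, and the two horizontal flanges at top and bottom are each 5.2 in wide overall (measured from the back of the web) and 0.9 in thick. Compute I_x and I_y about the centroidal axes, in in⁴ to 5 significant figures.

I_x ≈ 349.80 in⁴, I_y ≈ 37.956 in⁴

Split into non-overlapping primitives; take the origin at the lower-left of the bounding box.
Web: 0.4 × 12.4, A = 4.96 in², y = 6.2 in, Ī = 63.55413 in⁴.
Top flange (beyond web): 4.8 × 0.9, A = 4.32 in², y = 11.95 in, Ī = 0.2916 in⁴.
Bottom flange (beyond web): 4.8 × 0.9, A = 4.32 in², y = 0.45 in, Ī = 0.2916 in⁴.
By symmetry the centroid is at mid-height, ȳ = 6.2 in.
Transfer each piece to the centroidal x-axis using Ī + A·d² with d = y − 6.2:
  web: d = 0 in → contributes +63.55413 in⁴
  top flange (beyond web): d = 5.75 in → contributes +143.1216 in⁴
  bottom flange (beyond web): d = -5.75 in → contributes +143.1216 in⁴
Total I = 349.7973 in⁴.
For the y-axis: x̄ = 1.851765 in.
Repeating about the centroidal y-axis gives I_y = 37.95609 in⁴.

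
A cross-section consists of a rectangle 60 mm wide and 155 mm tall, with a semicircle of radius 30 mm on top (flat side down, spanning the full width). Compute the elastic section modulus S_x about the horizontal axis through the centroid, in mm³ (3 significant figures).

Break the section into simple shapes (no overlaps), measuring from the bottom-left corner of the bounding box.
Rectangular body: 60 × 155, A = 9 300 mm², y = 77.5 mm, Ī = 18 619 375 mm⁴.
Semicircular cap: semicircle r = 30, A = 1413.7 mm², y = 167.73 mm, Ī = 88 903 mm⁴.
Centroid: ȳ = ΣA·y / ΣA = 89.407 mm.
Transfer each piece to the horizontal axis through the centroid using Ī + A·d² with d = y − 89.407:
  rectangular body: d = -11.907 mm → contributes +19 937 791 mm⁴
  semicircular cap: d = 78.326 mm → contributes +8 761 975 mm⁴
Total I = 28 699 766 mm⁴.
Extreme fibre distance c = 95.593 mm; S = I/c = 300 227 mm³.

S_x ≈ 3.00 × 10⁵ mm³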